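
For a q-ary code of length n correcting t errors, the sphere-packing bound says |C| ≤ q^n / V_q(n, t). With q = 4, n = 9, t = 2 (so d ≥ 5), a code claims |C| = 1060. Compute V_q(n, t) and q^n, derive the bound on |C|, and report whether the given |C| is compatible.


V_q(n, t) = 352, q^n = 262144, Hamming bound = 744, |C| = 1060 > bound (violated).

Step 1: Compute V_q(n, t) = Σ_{j=0}^2 C(n, j) (q−1)^j.
  j = 0: C(9,0)·(3)^0 = 1·1 = 1.
  j = 1: C(9,1)·(3)^1 = 9·3 = 27.
  j = 2: C(9,2)·(3)^2 = 36·9 = 324.
  V_q(n, t) = 1 + 27 + 324 = 352.
Step 2: q^n = 4^9 = 262144.
Step 3: Hamming bound ⌊q^n / V_q(n,t)⌋ = ⌊262144/352⌋ = 744.
Step 4: Compare |C| = 1060 to 744: violated.
The claimed |C| lies above the Hamming bound, so no 4-ary code of length 9 with d ≥ 5 can have 1060 codewords.


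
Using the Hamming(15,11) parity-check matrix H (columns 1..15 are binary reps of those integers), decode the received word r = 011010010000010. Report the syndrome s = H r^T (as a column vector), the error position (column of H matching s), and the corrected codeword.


s = (0, 0, 1, 0)^T, error position = 2, corrected codeword c = 001010010000010

Compute s = H r^T mod 2 one row at a time:
  s_1 = 1 + 0 + 0 + 0 + 0 + 0 + 1 + 0 = 2 ≡ 0 (mod 2).
  s_2 = 0 + 1 + 0 + 0 + 0 + 0 + 1 + 0 = 2 ≡ 0 (mod 2).
  s_3 = 1 + 1 + 0 + 0 + 0 + 0 + 1 + 0 = 3 ≡ 1 (mod 2).
  s_4 = 0 + 1 + 1 + 0 + 0 + 0 + 0 + 0 = 2 ≡ 0 (mod 2).
s = (0, 0, 1, 0)^T — this equals column 2 of H (binary 0010), so error is at position 2.
Correct: flip bit 2 of r = 011010010000010 to get c = 001010010000010.


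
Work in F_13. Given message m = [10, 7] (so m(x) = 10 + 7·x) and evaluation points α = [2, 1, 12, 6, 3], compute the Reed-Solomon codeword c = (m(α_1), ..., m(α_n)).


c = [11, 4, 3, 0, 5]

Message polynomial: m(x) = 10 + 7·x (mod 13).
For each evaluation point α_i, compute m(α_i) mod 13:
  α_1 = 2: Horner steps 7 → 11, so m(2) = 11.
  α_2 = 1: Horner steps 7 → 4, so m(1) = 4.
  α_3 = 12: Horner steps 7 → 3, so m(12) = 3.
  α_4 = 6: Horner steps 7 → 0, so m(6) = 0.
  α_5 = 3: Horner steps 7 → 5, so m(3) = 5.
Codeword c = [11, 4, 3, 0, 5] ∈ F_13^5.


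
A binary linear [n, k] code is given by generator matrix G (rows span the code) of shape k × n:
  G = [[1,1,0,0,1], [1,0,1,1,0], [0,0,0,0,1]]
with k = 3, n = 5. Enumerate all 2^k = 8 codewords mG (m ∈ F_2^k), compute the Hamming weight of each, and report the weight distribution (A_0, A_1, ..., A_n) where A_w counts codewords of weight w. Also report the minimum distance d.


Weight distribution: A_0 = 1, A_1 = 1, A_2 = 1, A_3 = 3, A_4 = 2. Minimum distance d = 1.

Enumerate all 2^3 = 8 messages m ∈ F_2^3.
For each, compute codeword c = mG in F_2^5, then tally its weight.
  m = 000 → c = 00000, weight = 0.
  m = 100 → c = 11001, weight = 3.
  m = 010 → c = 10110, weight = 3.
  m = 110 → c = 01111, weight = 4.
  m = 001 → c = 00001, weight = 1.
  m = 101 → c = 11000, weight = 2.
  m = 011 → c = 10111, weight = 4.
  m = 111 → c = 01110, weight = 3.
Tally weights:
  weight 0: 1 codewords.
  weight 1: 1 codewords.
  weight 2: 1 codewords.
  weight 3: 3 codewords.
  weight 4: 2 codewords.
Minimum distance d = smallest w > 0 with A_w > 0 = 1.
Sanity: Σ A_w = 8 = 2^3 = 8 ✓.


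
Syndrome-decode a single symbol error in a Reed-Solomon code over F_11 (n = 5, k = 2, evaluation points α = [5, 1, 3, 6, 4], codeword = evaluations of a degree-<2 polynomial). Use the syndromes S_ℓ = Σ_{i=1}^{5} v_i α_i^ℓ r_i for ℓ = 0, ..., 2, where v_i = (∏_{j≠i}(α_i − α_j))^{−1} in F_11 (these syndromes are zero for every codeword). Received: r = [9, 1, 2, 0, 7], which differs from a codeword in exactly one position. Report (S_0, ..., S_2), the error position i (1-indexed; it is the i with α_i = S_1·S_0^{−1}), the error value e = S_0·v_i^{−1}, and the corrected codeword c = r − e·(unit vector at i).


S = (3, 9, 5), error at position 3, error magnitude e = 8, c = [9, 1, 5, 0, 7].

Step 1: column multipliers v_i = (∏_{j≠i}(α_i − α_j))^{−1} mod 11.
  i = 1 (α = 5): (5−1)(5−3)(5−6)(5−4) = 4·2·(−1)·1 = −8 ≡ 3, so v_1 = 3^{−1} = 4 (mod 11).
  i = 2 (α = 1): (1−5)(1−3)(1−6)(1−4) = (−4)·(−2)·(−5)·(−3) = 120 ≡ 10, so v_2 = 10^{−1} = 10 (mod 11).
  i = 3 (α = 3): (3−5)(3−1)(3−6)(3−4) = (−2)·2·(−3)·(−1) = −12 ≡ 10, so v_3 = 10^{−1} = 10 (mod 11).
  i = 4 (α = 6): (6−5)(6−1)(6−3)(6−4) = 1·5·3·2 = 30 ≡ 8, so v_4 = 8^{−1} = 7 (mod 11).
  i = 5 (α = 4): (4−5)(4−1)(4−3)(4−6) = (−1)·3·1·(−2) = 6 ≡ 6, so v_5 = 6^{−1} = 2 (mod 11).
  v = [4, 10, 10, 7, 2].
Step 2: syndromes of r = [9, 1, 2, 0, 7] (all sums mod 11).
  S_0 = Σ v_i r_i = 4·9 + 10·1 + 10·2 + 7·0 + 2·7 = 80 ≡ 3.
  S_1 = Σ v_i α_i r_i = 4·5·9 + 10·1·1 + 10·3·2 + 7·6·0 + 2·4·7 = 306 ≡ 9.
  α_i^2 mod 11 = [3, 1, 9, 3, 5].
  S_2 = Σ v_i α_i^2 r_i = 4·3·9 + 10·1·1 + 10·9·2 + 7·3·0 + 2·5·7 = 368 ≡ 5.
  S = (3, 9, 5) ≠ 0, so r is not a codeword (an error is present).
Step 3: locate the error. For a single error e at position i, S_ℓ = v_i·e·α_i^ℓ, so α_err = S_1/S_0.
  S_0^{−1} = 3^{−1} = 4 (mod 11), so α_err = 9·4 = 36 ≡ 3 = α_3. Error position i = 3.
  Consistency check: S_2/S_1 = 5·5 = 25 ≡ 3 = α_err ✓ (single-error assumption holds).
Step 4: error magnitude e = S_0/v_3 = S_0·∏_{j≠3}(α_3 − α_j) = 3·10 = 30 ≡ 8 (mod 11).
Step 5: correct position 3: c_3 = r_3 − e = 2 − 8 ≡ 5 (mod 11). Hence c = [9, 1, 5, 0, 7].
  Check: interpolating c through the α_i gives m(x) = 10 + 2·x (degree < 2) with m(α_i) = c_i for every i, so c is indeed a codeword.


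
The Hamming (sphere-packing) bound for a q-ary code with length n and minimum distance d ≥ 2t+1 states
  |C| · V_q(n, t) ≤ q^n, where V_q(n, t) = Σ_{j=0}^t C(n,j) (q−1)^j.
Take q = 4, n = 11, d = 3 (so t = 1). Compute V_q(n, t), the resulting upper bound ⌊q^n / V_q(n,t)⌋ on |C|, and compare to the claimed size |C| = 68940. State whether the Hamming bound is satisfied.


V_q(n, t) = 34, q^n = 4194304, Hamming bound = 123361, |C| = 68940 ≤ bound (satisfied).

Step 1: Compute V_q(n, t) = Σ_{j=0}^1 C(n, j) (q−1)^j.
  j = 0: C(11,0)·(3)^0 = 1·1 = 1.
  j = 1: C(11,1)·(3)^1 = 11·3 = 33.
  V_q(n, t) = 1 + 33 = 34.
Step 2: q^n = 4^11 = 4194304.
Step 3: Hamming bound ⌊q^n / V_q(n,t)⌋ = ⌊4194304/34⌋ = 123361.
Step 4: Compare |C| = 68940 to 123361: satisfied.
The claimed |C| lies below the Hamming bound.


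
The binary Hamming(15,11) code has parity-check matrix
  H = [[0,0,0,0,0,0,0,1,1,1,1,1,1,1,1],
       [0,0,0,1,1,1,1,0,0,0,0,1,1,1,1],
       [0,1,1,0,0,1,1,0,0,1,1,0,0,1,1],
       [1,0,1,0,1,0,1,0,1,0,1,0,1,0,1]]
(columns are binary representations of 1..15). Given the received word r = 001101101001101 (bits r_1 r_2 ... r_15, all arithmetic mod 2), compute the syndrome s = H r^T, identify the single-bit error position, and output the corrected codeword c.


s = (0, 0, 0, 1)^T, error position = 1, corrected codeword c = 101101101001101

Compute s = H r^T mod 2 one row at a time:
  s_1 = 0 + 1 + 0 + 0 + 1 + 1 + 0 + 1 = 4 ≡ 0 (mod 2).
  s_2 = 1 + 0 + 1 + 1 + 1 + 1 + 0 + 1 = 6 ≡ 0 (mod 2).
  s_3 = 0 + 1 + 1 + 1 + 0 + 0 + 0 + 1 = 4 ≡ 0 (mod 2).
  s_4 = 0 + 1 + 0 + 1 + 1 + 0 + 1 + 1 = 5 ≡ 1 (mod 2).
s = (0, 0, 0, 1)^T — this equals column 1 of H (binary 0001), so error is at position 1.
Correct: flip bit 1 of r = 001101101001101 to get c = 101101101001101.


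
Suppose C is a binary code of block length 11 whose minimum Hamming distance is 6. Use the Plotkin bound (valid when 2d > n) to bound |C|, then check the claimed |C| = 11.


Plotkin bound M ≤ 12; given |C| = 11 ≤ bound (satisfied).

Check applicability: 2d = 12, n = 11.
2d − n = 1 > 0, so Plotkin applies.
Compute d/(2d−n) = 6/1 ≈ 6.0000.
⌊d/(2d−n)⌋ = 6.
Plotkin bound: M ≤ 2·6 = 12.
Given |C| = 11, check: satisfied.
This |C| is below the Plotkin bound.


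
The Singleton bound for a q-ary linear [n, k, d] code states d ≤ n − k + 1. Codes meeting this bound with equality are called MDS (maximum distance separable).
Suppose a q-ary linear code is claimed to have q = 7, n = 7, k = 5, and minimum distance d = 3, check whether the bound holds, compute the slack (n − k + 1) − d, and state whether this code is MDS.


Singleton RHS = n − k + 1 = 3, slack = 0, bound satisfied, MDS.

Singleton bound: d ≤ n − k + 1.
Here n = 7, k = 5, so n − k + 1 = 3.
Given d = 3, check d ≤ 3: YES.
Slack = (n − k + 1) − d = 0.
The code is MDS (slack = 0).
Description: the claimed parameters are [7, 5, 3]_7; such a code would be MDS (meets Singleton bound).


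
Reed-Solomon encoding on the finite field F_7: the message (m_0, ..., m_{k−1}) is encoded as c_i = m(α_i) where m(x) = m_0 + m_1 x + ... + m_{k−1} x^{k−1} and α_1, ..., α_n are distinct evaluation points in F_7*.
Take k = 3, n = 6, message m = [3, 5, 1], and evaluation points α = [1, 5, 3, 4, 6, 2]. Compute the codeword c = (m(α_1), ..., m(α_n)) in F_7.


c = [2, 4, 6, 4, 6, 3]

Message polynomial: m(x) = 3 + 5·x + 1·x^2 (mod 7).
For each evaluation point α_i, compute m(α_i) mod 7:
  α_1 = 1: Horner steps 1 → 6 → 2, so m(1) = 2.
  α_2 = 5: Horner steps 1 → 3 → 4, so m(5) = 4.
  α_3 = 3: Horner steps 1 → 1 → 6, so m(3) = 6.
  α_4 = 4: Horner steps 1 → 2 → 4, so m(4) = 4.
  α_5 = 6: Horner steps 1 → 4 → 6, so m(6) = 6.
  α_6 = 2: Horner steps 1 → 0 → 3, so m(2) = 3.
Codeword c = [2, 4, 6, 4, 6, 3] ∈ F_7^6.


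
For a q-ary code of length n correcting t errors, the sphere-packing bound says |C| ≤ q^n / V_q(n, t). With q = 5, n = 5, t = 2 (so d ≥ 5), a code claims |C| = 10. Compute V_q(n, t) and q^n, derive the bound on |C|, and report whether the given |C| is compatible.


V_q(n, t) = 181, q^n = 3125, Hamming bound = 17, |C| = 10 ≤ bound (satisfied).

Step 1: Compute V_q(n, t) = Σ_{j=0}^2 C(n, j) (q−1)^j.
  j = 0: C(5,0)·(4)^0 = 1·1 = 1.
  j = 1: C(5,1)·(4)^1 = 5·4 = 20.
  j = 2: C(5,2)·(4)^2 = 10·16 = 160.
  V_q(n, t) = 1 + 20 + 160 = 181.
Step 2: q^n = 5^5 = 3125.
Step 3: Hamming bound ⌊q^n / V_q(n,t)⌋ = ⌊3125/181⌋ = 17.
Step 4: Compare |C| = 10 to 17: satisfied.
The claimed |C| lies below the Hamming bound.


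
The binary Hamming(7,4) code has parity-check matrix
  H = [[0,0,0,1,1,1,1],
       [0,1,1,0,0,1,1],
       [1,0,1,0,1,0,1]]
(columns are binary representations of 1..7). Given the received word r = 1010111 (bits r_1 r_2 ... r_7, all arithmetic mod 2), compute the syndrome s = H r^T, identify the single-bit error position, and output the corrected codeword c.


s = (1, 1, 0)^T, error position = 6, corrected codeword c = 1010101

Compute s = H r^T mod 2 one row at a time:
  s_1 = 0 + 1 + 1 + 1 = 3 ≡ 1 (mod 2).
  s_2 = 0 + 1 + 1 + 1 = 3 ≡ 1 (mod 2).
  s_3 = 1 + 1 + 1 + 1 = 4 ≡ 0 (mod 2).
s = (1, 1, 0)^T — this equals column 6 of H (binary 110), so error is at position 6.
Correct: flip bit 6 of r = 1010111 to get c = 1010101.


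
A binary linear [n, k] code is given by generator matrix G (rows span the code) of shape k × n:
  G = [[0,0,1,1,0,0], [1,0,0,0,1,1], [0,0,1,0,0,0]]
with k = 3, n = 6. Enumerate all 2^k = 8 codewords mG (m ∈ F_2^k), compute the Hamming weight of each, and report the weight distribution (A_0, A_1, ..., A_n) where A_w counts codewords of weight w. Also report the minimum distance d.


Weight distribution: A_0 = 1, A_1 = 2, A_2 = 1, A_3 = 1, A_4 = 2, A_5 = 1. Minimum distance d = 1.

Enumerate all 2^3 = 8 messages m ∈ F_2^3.
For each, compute codeword c = mG in F_2^6, then tally its weight.
  m = 000 → c = 000000, weight = 0.
  m = 100 → c = 001100, weight = 2.
  m = 010 → c = 100011, weight = 3.
  m = 110 → c = 101111, weight = 5.
  m = 001 → c = 001000, weight = 1.
  m = 101 → c = 000100, weight = 1.
  m = 011 → c = 101011, weight = 4.
  m = 111 → c = 100111, weight = 4.
Tally weights:
  weight 0: 1 codewords.
  weight 1: 2 codewords.
  weight 2: 1 codewords.
  weight 3: 1 codewords.
  weight 4: 2 codewords.
  weight 5: 1 codewords.
Minimum distance d = smallest w > 0 with A_w > 0 = 1.
Sanity: Σ A_w = 8 = 2^3 = 8 ✓.


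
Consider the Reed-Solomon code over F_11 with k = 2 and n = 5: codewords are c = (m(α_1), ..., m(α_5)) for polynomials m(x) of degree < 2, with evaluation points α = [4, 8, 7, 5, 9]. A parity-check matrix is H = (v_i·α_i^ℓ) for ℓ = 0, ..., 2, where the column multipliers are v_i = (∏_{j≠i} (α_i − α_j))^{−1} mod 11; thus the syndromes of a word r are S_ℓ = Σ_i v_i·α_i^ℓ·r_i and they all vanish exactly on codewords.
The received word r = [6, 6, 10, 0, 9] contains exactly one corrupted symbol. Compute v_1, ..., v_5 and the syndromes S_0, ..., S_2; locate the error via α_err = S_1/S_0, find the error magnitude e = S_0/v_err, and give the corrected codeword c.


S = (9, 6, 4), error at position 2, error magnitude e = 2, c = [6, 4, 10, 0, 9].

Step 1: column multipliers v_i = (∏_{j≠i}(α_i − α_j))^{−1} mod 11.
  i = 1 (α = 4): (4−8)(4−7)(4−5)(4−9) = (−4)·(−3)·(−1)·(−5) = 60 ≡ 5, so v_1 = 5^{−1} = 9 (mod 11).
  i = 2 (α = 8): (8−4)(8−7)(8−5)(8−9) = 4·1·3·(−1) = −12 ≡ 10, so v_2 = 10^{−1} = 10 (mod 11).
  i = 3 (α = 7): (7−4)(7−8)(7−5)(7−9) = 3·(−1)·2·(−2) = 12 ≡ 1, so v_3 = 1^{−1} = 1 (mod 11).
  i = 4 (α = 5): (5−4)(5−8)(5−7)(5−9) = 1·(−3)·(−2)·(−4) = −24 ≡ 9, so v_4 = 9^{−1} = 5 (mod 11).
  i = 5 (α = 9): (9−4)(9−8)(9−7)(9−5) = 5·1·2·4 = 40 ≡ 7, so v_5 = 7^{−1} = 8 (mod 11).
  v = [9, 10, 1, 5, 8].
Step 2: syndromes of r = [6, 6, 10, 0, 9] (all sums mod 11).
  S_0 = Σ v_i r_i = 9·6 + 10·6 + 1·10 + 5·0 + 8·9 = 196 ≡ 9.
  S_1 = Σ v_i α_i r_i = 9·4·6 + 10·8·6 + 1·7·10 + 5·5·0 + 8·9·9 = 1414 ≡ 6.
  α_i^2 mod 11 = [5, 9, 5, 3, 4].
  S_2 = Σ v_i α_i^2 r_i = 9·5·6 + 10·9·6 + 1·5·10 + 5·3·0 + 8·4·9 = 1148 ≡ 4.
  S = (9, 6, 4) ≠ 0, so r is not a codeword (an error is present).
Step 3: locate the error. For a single error e at position i, S_ℓ = v_i·e·α_i^ℓ, so α_err = S_1/S_0.
  S_0^{−1} = 9^{−1} = 5 (mod 11), so α_err = 6·5 = 30 ≡ 8 = α_2. Error position i = 2.
  Consistency check: S_2/S_1 = 4·2 = 8 ≡ 8 = α_err ✓ (single-error assumption holds).
Step 4: error magnitude e = S_0/v_2 = S_0·∏_{j≠2}(α_2 − α_j) = 9·10 = 90 ≡ 2 (mod 11).
Step 5: correct position 2: c_2 = r_2 − e = 6 − 2 ≡ 4 (mod 11). Hence c = [6, 4, 10, 0, 9].
  Check: interpolating c through the α_i gives m(x) = 8 + 5·x (degree < 2) with m(α_i) = c_i for every i, so c is indeed a codeword.


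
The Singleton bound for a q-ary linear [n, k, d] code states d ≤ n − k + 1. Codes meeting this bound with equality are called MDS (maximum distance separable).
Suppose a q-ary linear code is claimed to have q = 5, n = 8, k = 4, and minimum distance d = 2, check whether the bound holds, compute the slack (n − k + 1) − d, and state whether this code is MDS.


Singleton RHS = n − k + 1 = 5, slack = 3, bound satisfied, not MDS.

Singleton bound: d ≤ n − k + 1.
Here n = 8, k = 4, so n − k + 1 = 5.
Given d = 2, check d ≤ 5: YES.
Slack = (n − k + 1) − d = 3.
The code is NOT MDS (slack = 3 > 0).
Description: the claimed parameters are [8, 4, 2]_5; such a code would be non-MDS.


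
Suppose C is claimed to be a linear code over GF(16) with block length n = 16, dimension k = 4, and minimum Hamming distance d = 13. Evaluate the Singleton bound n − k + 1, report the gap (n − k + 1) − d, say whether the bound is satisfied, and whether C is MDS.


Singleton RHS = n − k + 1 = 13, slack = 0, bound satisfied, MDS.

Singleton bound: d ≤ n − k + 1.
Here n = 16, k = 4, so n − k + 1 = 13.
Given d = 13, check d ≤ 13: YES.
Slack = (n − k + 1) − d = 0.
The code is MDS (slack = 0).
Description: the claimed parameters are [16, 4, 13]_16; such a code would be MDS (meets Singleton bound).


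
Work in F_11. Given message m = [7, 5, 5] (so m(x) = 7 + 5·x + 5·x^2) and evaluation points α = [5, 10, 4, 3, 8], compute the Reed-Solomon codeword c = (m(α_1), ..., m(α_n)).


c = [3, 7, 8, 1, 4]

Message polynomial: m(x) = 7 + 5·x + 5·x^2 (mod 11).
For each evaluation point α_i, compute m(α_i) mod 11:
  α_1 = 5: Horner steps 5 → 8 → 3, so m(5) = 3.
  α_2 = 10: Horner steps 5 → 0 → 7, so m(10) = 7.
  α_3 = 4: Horner steps 5 → 3 → 8, so m(4) = 8.
  α_4 = 3: Horner steps 5 → 9 → 1, so m(3) = 1.
  α_5 = 8: Horner steps 5 → 1 → 4, so m(8) = 4.
Codeword c = [3, 7, 8, 1, 4] ∈ F_11^5.


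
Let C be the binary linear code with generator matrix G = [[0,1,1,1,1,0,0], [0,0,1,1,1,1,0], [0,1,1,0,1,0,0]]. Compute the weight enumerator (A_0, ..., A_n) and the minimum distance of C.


Weight distribution: A_0 = 1, A_1 = 1, A_2 = 1, A_3 = 3, A_4 = 2. Minimum distance d = 1.

Enumerate all 2^3 = 8 messages m ∈ F_2^3.
For each, compute codeword c = mG in F_2^7, then tally its weight.
  m = 000 → c = 0000000, weight = 0.
  m = 100 → c = 0111100, weight = 4.
  m = 010 → c = 0011110, weight = 4.
  m = 110 → c = 0100010, weight = 2.
  m = 001 → c = 0110100, weight = 3.
  m = 101 → c = 0001000, weight = 1.
  m = 011 → c = 0101010, weight = 3.
  m = 111 → c = 0010110, weight = 3.
Tally weights:
  weight 0: 1 codewords.
  weight 1: 1 codewords.
  weight 2: 1 codewords.
  weight 3: 3 codewords.
  weight 4: 2 codewords.
Minimum distance d = smallest w > 0 with A_w > 0 = 1.
Sanity: Σ A_w = 8 = 2^3 = 8 ✓.


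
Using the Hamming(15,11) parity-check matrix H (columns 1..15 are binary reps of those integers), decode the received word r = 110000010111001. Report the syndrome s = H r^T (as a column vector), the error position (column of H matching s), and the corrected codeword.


s = (1, 0, 0, 1)^T, error position = 9, corrected codeword c = 110000011111001

Compute s = H r^T mod 2 one row at a time:
  s_1 = 1 + 0 + 1 + 1 + 1 + 0 + 0 + 1 = 5 ≡ 1 (mod 2).
  s_2 = 0 + 0 + 0 + 0 + 1 + 0 + 0 + 1 = 2 ≡ 0 (mod 2).
  s_3 = 1 + 0 + 0 + 0 + 1 + 1 + 0 + 1 = 4 ≡ 0 (mod 2).
  s_4 = 1 + 0 + 0 + 0 + 0 + 1 + 0 + 1 = 3 ≡ 1 (mod 2).
s = (1, 0, 0, 1)^T — this equals column 9 of H (binary 1001), so error is at position 9.
Correct: flip bit 9 of r = 110000010111001 to get c = 110000011111001.


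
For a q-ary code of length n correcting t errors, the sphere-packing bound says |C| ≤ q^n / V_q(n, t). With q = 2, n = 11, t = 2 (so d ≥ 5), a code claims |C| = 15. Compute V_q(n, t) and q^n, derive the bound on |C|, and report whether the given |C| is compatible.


V_q(n, t) = 67, q^n = 2048, Hamming bound = 30, |C| = 15 ≤ bound (satisfied).

Step 1: Compute V_q(n, t) = Σ_{j=0}^2 C(n, j) (q−1)^j.
  j = 0: C(11,0)·(1)^0 = 1·1 = 1.
  j = 1: C(11,1)·(1)^1 = 11·1 = 11.
  j = 2: C(11,2)·(1)^2 = 55·1 = 55.
  V_q(n, t) = 1 + 11 + 55 = 67.
Step 2: q^n = 2^11 = 2048.
Step 3: Hamming bound ⌊q^n / V_q(n,t)⌋ = ⌊2048/67⌋ = 30.
Step 4: Compare |C| = 15 to 30: satisfied.
The claimed |C| lies below the Hamming bound.


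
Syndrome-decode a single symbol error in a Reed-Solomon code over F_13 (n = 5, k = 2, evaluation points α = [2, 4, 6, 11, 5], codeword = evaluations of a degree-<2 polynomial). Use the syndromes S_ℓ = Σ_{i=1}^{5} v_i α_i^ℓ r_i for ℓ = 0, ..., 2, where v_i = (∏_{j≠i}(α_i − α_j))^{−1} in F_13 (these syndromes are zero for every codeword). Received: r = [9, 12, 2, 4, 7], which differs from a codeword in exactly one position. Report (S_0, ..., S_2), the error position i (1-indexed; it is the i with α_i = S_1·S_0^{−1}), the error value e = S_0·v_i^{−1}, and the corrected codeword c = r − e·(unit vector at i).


S = (8, 10, 6), error at position 4, error magnitude e = 1, c = [9, 12, 2, 3, 7].

Step 1: column multipliers v_i = (∏_{j≠i}(α_i − α_j))^{−1} mod 13.
  i = 1 (α = 2): (2−4)(2−6)(2−11)(2−5) = (−2)·(−4)·(−9)·(−3) = 216 ≡ 8, so v_1 = 8^{−1} = 5 (mod 13).
  i = 2 (α = 4): (4−2)(4−6)(4−11)(4−5) = 2·(−2)·(−7)·(−1) = −28 ≡ 11, so v_2 = 11^{−1} = 6 (mod 13).
  i = 3 (α = 6): (6−2)(6−4)(6−11)(6−5) = 4·2·(−5)·1 = −40 ≡ 12, so v_3 = 12^{−1} = 12 (mod 13).
  i = 4 (α = 11): (11−2)(11−4)(11−6)(11−5) = 9·7·5·6 = 1890 ≡ 5, so v_4 = 5^{−1} = 8 (mod 13).
  i = 5 (α = 5): (5−2)(5−4)(5−6)(5−11) = 3·1·(−1)·(−6) = 18 ≡ 5, so v_5 = 5^{−1} = 8 (mod 13).
  v = [5, 6, 12, 8, 8].
Step 2: syndromes of r = [9, 12, 2, 4, 7] (all sums mod 13).
  S_0 = Σ v_i r_i = 5·9 + 6·12 + 12·2 + 8·4 + 8·7 = 229 ≡ 8.
  S_1 = Σ v_i α_i r_i = 5·2·9 + 6·4·12 + 12·6·2 + 8·11·4 + 8·5·7 = 1154 ≡ 10.
  α_i^2 mod 13 = [4, 3, 10, 4, 12].
  S_2 = Σ v_i α_i^2 r_i = 5·4·9 + 6·3·12 + 12·10·2 + 8·4·4 + 8·12·7 = 1436 ≡ 6.
  S = (8, 10, 6) ≠ 0, so r is not a codeword (an error is present).
Step 3: locate the error. For a single error e at position i, S_ℓ = v_i·e·α_i^ℓ, so α_err = S_1/S_0.
  S_0^{−1} = 8^{−1} = 5 (mod 13), so α_err = 10·5 = 50 ≡ 11 = α_4. Error position i = 4.
  Consistency check: S_2/S_1 = 6·4 = 24 ≡ 11 = α_err ✓ (single-error assumption holds).
Step 4: error magnitude e = S_0/v_4 = S_0·∏_{j≠4}(α_4 − α_j) = 8·5 = 40 ≡ 1 (mod 13).
Step 5: correct position 4: c_4 = r_4 − e = 4 − 1 ≡ 3 (mod 13). Hence c = [9, 12, 2, 3, 7].
  Check: interpolating c through the α_i gives m(x) = 6 + 8·x (degree < 2) with m(α_i) = c_i for every i, so c is indeed a codeword.


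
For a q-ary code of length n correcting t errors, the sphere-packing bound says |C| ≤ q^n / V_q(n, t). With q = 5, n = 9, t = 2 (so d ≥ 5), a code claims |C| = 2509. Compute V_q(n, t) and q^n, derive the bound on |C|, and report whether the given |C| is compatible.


V_q(n, t) = 613, q^n = 1953125, Hamming bound = 3186, |C| = 2509 ≤ bound (satisfied).

Step 1: Compute V_q(n, t) = Σ_{j=0}^2 C(n, j) (q−1)^j.
  j = 0: C(9,0)·(4)^0 = 1·1 = 1.
  j = 1: C(9,1)·(4)^1 = 9·4 = 36.
  j = 2: C(9,2)·(4)^2 = 36·16 = 576.
  V_q(n, t) = 1 + 36 + 576 = 613.
Step 2: q^n = 5^9 = 1953125.
Step 3: Hamming bound ⌊q^n / V_q(n,t)⌋ = ⌊1953125/613⌋ = 3186.
Step 4: Compare |C| = 2509 to 3186: satisfied.
The claimed |C| lies below the Hamming bound.


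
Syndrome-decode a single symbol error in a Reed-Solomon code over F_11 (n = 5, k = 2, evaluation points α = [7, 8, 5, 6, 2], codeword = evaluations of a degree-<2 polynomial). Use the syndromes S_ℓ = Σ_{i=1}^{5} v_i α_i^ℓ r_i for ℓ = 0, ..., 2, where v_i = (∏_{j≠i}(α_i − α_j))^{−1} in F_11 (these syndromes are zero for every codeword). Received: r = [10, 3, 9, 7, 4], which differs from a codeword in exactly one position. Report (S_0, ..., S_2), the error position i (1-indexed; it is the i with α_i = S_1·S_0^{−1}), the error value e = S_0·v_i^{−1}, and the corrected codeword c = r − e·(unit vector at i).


S = (5, 2, 3), error at position 1, error magnitude e = 5, c = [5, 3, 9, 7, 4].

Step 1: column multipliers v_i = (∏_{j≠i}(α_i − α_j))^{−1} mod 11.
  i = 1 (α = 7): (7−8)(7−5)(7−6)(7−2) = (−1)·2·1·5 = −10 ≡ 1, so v_1 = 1^{−1} = 1 (mod 11).
  i = 2 (α = 8): (8−7)(8−5)(8−6)(8−2) = 1·3·2·6 = 36 ≡ 3, so v_2 = 3^{−1} = 4 (mod 11).
  i = 3 (α = 5): (5−7)(5−8)(5−6)(5−2) = (−2)·(−3)·(−1)·3 = −18 ≡ 4, so v_3 = 4^{−1} = 3 (mod 11).
  i = 4 (α = 6): (6−7)(6−8)(6−5)(6−2) = (−1)·(−2)·1·4 = 8 ≡ 8, so v_4 = 8^{−1} = 7 (mod 11).
  i = 5 (α = 2): (2−7)(2−8)(2−5)(2−6) = (−5)·(−6)·(−3)·(−4) = 360 ≡ 8, so v_5 = 8^{−1} = 7 (mod 11).
  v = [1, 4, 3, 7, 7].
Step 2: syndromes of r = [10, 3, 9, 7, 4] (all sums mod 11).
  S_0 = Σ v_i r_i = 1·10 + 4·3 + 3·9 + 7·7 + 7·4 = 126 ≡ 5.
  S_1 = Σ v_i α_i r_i = 1·7·10 + 4·8·3 + 3·5·9 + 7·6·7 + 7·2·4 = 651 ≡ 2.
  α_i^2 mod 11 = [5, 9, 3, 3, 4].
  S_2 = Σ v_i α_i^2 r_i = 1·5·10 + 4·9·3 + 3·3·9 + 7·3·7 + 7·4·4 = 498 ≡ 3.
  S = (5, 2, 3) ≠ 0, so r is not a codeword (an error is present).
Step 3: locate the error. For a single error e at position i, S_ℓ = v_i·e·α_i^ℓ, so α_err = S_1/S_0.
  S_0^{−1} = 5^{−1} = 9 (mod 11), so α_err = 2·9 = 18 ≡ 7 = α_1. Error position i = 1.
  Consistency check: S_2/S_1 = 3·6 = 18 ≡ 7 = α_err ✓ (single-error assumption holds).
Step 4: error magnitude e = S_0/v_1 = S_0·∏_{j≠1}(α_1 − α_j) = 5·1 = 5 ≡ 5 (mod 11).
Step 5: correct position 1: c_1 = r_1 − e = 10 − 5 ≡ 5 (mod 11). Hence c = [5, 3, 9, 7, 4].
  Check: interpolating c through the α_i gives m(x) = 8 + 9·x (degree < 2) with m(α_i) = c_i for every i, so c is indeed a codeword.


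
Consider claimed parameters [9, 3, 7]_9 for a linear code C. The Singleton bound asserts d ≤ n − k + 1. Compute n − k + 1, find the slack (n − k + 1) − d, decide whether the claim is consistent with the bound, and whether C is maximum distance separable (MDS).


Singleton RHS = n − k + 1 = 7, slack = 0, bound satisfied, MDS.

Singleton bound: d ≤ n − k + 1.
Here n = 9, k = 3, so n − k + 1 = 7.
Given d = 7, check d ≤ 7: YES.
Slack = (n − k + 1) − d = 0.
The code is MDS (slack = 0).
Description: the claimed parameters are [9, 3, 7]_9; such a code would be MDS (meets Singleton bound).


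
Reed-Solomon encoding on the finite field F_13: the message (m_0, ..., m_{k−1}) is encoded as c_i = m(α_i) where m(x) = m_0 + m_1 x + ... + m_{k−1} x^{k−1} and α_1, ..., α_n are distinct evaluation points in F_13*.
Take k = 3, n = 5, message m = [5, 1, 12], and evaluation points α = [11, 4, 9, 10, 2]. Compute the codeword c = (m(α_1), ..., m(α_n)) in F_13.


c = [12, 6, 11, 6, 3]

Message polynomial: m(x) = 5 + 1·x + 12·x^2 (mod 13).
For each evaluation point α_i, compute m(α_i) mod 13:
  α_1 = 11: Horner steps 12 → 3 → 12, so m(11) = 12.
  α_2 = 4: Horner steps 12 → 10 → 6, so m(4) = 6.
  α_3 = 9: Horner steps 12 → 5 → 11, so m(9) = 11.
  α_4 = 10: Horner steps 12 → 4 → 6, so m(10) = 6.
  α_5 = 2: Horner steps 12 → 12 → 3, so m(2) = 3.
Codeword c = [12, 6, 11, 6, 3] ∈ F_13^5.


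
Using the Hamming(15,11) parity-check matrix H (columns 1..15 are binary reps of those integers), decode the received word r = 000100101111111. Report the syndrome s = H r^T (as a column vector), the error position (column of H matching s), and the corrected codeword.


s = (1, 0, 1, 1)^T, error position = 11, corrected codeword c = 000100101101111

Compute s = H r^T mod 2 one row at a time:
  s_1 = 0 + 1 + 1 + 1 + 1 + 1 + 1 + 1 = 7 ≡ 1 (mod 2).
  s_2 = 1 + 0 + 0 + 1 + 1 + 1 + 1 + 1 = 6 ≡ 0 (mod 2).
  s_3 = 0 + 0 + 0 + 1 + 1 + 1 + 1 + 1 = 5 ≡ 1 (mod 2).
  s_4 = 0 + 0 + 0 + 1 + 1 + 1 + 1 + 1 = 5 ≡ 1 (mod 2).
s = (1, 0, 1, 1)^T — this equals column 11 of H (binary 1011), so error is at position 11.
Correct: flip bit 11 of r = 000100101111111 to get c = 000100101101111.


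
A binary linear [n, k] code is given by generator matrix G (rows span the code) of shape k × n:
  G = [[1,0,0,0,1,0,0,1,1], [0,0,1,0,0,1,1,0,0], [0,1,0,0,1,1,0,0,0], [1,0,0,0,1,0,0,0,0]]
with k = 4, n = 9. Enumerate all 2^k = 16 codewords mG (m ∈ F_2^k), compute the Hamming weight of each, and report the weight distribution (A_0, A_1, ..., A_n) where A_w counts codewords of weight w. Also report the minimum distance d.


Weight distribution: A_0 = 1, A_2 = 2, A_3 = 3, A_4 = 3, A_5 = 4, A_6 = 2, A_7 = 1. Minimum distance d = 2.

Enumerate all 2^4 = 16 messages m ∈ F_2^4.
For each, compute codeword c = mG in F_2^9, then tally its weight.
  m = 0000 → c = 000000000, weight = 0.
  m = 1000 → c = 100010011, weight = 4.
  m = 0100 → c = 001001100, weight = 3.
  m = 1100 → c = 101011111, weight = 7.
  m = 0010 → c = 010011000, weight = 3.
  m = 1010 → c = 110001011, weight = 5.
  m = 0110 → c = 011010100, weight = 4.
  m = 1110 → c = 111000111, weight = 6.
  m = 0001 → c = 100010000, weight = 2.
  m = 1001 → c = 000000011, weight = 2.
  m = 0101 → c = 101011100, weight = 5.
  m = 1101 → c = 001001111, weight = 5.
  m = 0011 → c = 110001000, weight = 3.
  m = 1011 → c = 010011011, weight = 5.
  m = 0111 → c = 111000100, weight = 4.
  m = 1111 → c = 011010111, weight = 6.
Tally weights:
  weight 0: 1 codewords.
  weight 2: 2 codewords.
  weight 3: 3 codewords.
  weight 4: 3 codewords.
  weight 5: 4 codewords.
  weight 6: 2 codewords.
  weight 7: 1 codewords.
Minimum distance d = smallest w > 0 with A_w > 0 = 2.
Sanity: Σ A_w = 16 = 2^4 = 16 ✓.


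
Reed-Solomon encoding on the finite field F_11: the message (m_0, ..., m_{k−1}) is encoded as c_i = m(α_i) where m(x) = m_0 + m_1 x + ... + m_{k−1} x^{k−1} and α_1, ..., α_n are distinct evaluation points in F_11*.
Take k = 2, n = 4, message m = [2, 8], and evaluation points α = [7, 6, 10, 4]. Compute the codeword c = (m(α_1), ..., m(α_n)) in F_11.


c = [3, 6, 5, 1]

Message polynomial: m(x) = 2 + 8·x (mod 11).
For each evaluation point α_i, compute m(α_i) mod 11:
  α_1 = 7: Horner steps 8 → 3, so m(7) = 3.
  α_2 = 6: Horner steps 8 → 6, so m(6) = 6.
  α_3 = 10: Horner steps 8 → 5, so m(10) = 5.
  α_4 = 4: Horner steps 8 → 1, so m(4) = 1.
Codeword c = [3, 6, 5, 1] ∈ F_11^4.


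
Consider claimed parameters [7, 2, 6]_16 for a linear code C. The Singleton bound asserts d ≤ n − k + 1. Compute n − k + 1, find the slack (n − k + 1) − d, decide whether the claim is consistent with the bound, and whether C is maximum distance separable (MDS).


Singleton RHS = n − k + 1 = 6, slack = 0, bound satisfied, MDS.

Singleton bound: d ≤ n − k + 1.
Here n = 7, k = 2, so n − k + 1 = 6.
Given d = 6, check d ≤ 6: YES.
Slack = (n − k + 1) − d = 0.
The code is MDS (slack = 0).
Description: the claimed parameters are [7, 2, 6]_16; such a code would be MDS (meets Singleton bound).


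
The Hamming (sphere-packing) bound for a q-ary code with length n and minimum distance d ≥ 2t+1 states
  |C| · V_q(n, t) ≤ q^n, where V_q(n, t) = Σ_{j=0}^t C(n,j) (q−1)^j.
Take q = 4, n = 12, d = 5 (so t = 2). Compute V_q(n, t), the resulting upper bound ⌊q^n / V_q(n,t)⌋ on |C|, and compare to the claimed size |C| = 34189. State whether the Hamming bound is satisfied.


V_q(n, t) = 631, q^n = 16777216, Hamming bound = 26588, |C| = 34189 > bound (violated).

Step 1: Compute V_q(n, t) = Σ_{j=0}^2 C(n, j) (q−1)^j.
  j = 0: C(12,0)·(3)^0 = 1·1 = 1.
  j = 1: C(12,1)·(3)^1 = 12·3 = 36.
  j = 2: C(12,2)·(3)^2 = 66·9 = 594.
  V_q(n, t) = 1 + 36 + 594 = 631.
Step 2: q^n = 4^12 = 16777216.
Step 3: Hamming bound ⌊q^n / V_q(n,t)⌋ = ⌊16777216/631⌋ = 26588.
Step 4: Compare |C| = 34189 to 26588: violated.
The claimed |C| lies above the Hamming bound, so no 4-ary code of length 12 with d ≥ 5 can have 34189 codewords.


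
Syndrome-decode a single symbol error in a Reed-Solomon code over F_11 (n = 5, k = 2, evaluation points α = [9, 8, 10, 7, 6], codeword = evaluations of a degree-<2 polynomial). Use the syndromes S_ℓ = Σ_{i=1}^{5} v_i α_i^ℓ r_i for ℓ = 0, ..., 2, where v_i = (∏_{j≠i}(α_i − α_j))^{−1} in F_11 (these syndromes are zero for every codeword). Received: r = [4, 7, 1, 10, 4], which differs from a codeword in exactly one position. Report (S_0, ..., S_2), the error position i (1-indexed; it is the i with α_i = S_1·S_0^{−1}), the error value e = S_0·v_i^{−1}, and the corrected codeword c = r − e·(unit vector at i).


S = (1, 6, 3), error at position 5, error magnitude e = 2, c = [4, 7, 1, 10, 2].

Step 1: column multipliers v_i = (∏_{j≠i}(α_i − α_j))^{−1} mod 11.
  i = 1 (α = 9): (9−8)(9−10)(9−7)(9−6) = 1·(−1)·2·3 = −6 ≡ 5, so v_1 = 5^{−1} = 9 (mod 11).
  i = 2 (α = 8): (8−9)(8−10)(8−7)(8−6) = (−1)·(−2)·1·2 = 4 ≡ 4, so v_2 = 4^{−1} = 3 (mod 11).
  i = 3 (α = 10): (10−9)(10−8)(10−7)(10−6) = 1·2·3·4 = 24 ≡ 2, so v_3 = 2^{−1} = 6 (mod 11).
  i = 4 (α = 7): (7−9)(7−8)(7−10)(7−6) = (−2)·(−1)·(−3)·1 = −6 ≡ 5, so v_4 = 5^{−1} = 9 (mod 11).
  i = 5 (α = 6): (6−9)(6−8)(6−10)(6−7) = (−3)·(−2)·(−4)·(−1) = 24 ≡ 2, so v_5 = 2^{−1} = 6 (mod 11).
  v = [9, 3, 6, 9, 6].
Step 2: syndromes of r = [4, 7, 1, 10, 4] (all sums mod 11).
  S_0 = Σ v_i r_i = 9·4 + 3·7 + 6·1 + 9·10 + 6·4 = 177 ≡ 1.
  S_1 = Σ v_i α_i r_i = 9·9·4 + 3·8·7 + 6·10·1 + 9·7·10 + 6·6·4 = 1326 ≡ 6.
  α_i^2 mod 11 = [4, 9, 1, 5, 3].
  S_2 = Σ v_i α_i^2 r_i = 9·4·4 + 3·9·7 + 6·1·1 + 9·5·10 + 6·3·4 = 861 ≡ 3.
  S = (1, 6, 3) ≠ 0, so r is not a codeword (an error is present).
Step 3: locate the error. For a single error e at position i, S_ℓ = v_i·e·α_i^ℓ, so α_err = S_1/S_0.
  S_0^{−1} = 1^{−1} = 1 (mod 11), so α_err = 6·1 = 6 ≡ 6 = α_5. Error position i = 5.
  Consistency check: S_2/S_1 = 3·2 = 6 ≡ 6 = α_err ✓ (single-error assumption holds).
Step 4: error magnitude e = S_0/v_5 = S_0·∏_{j≠5}(α_5 − α_j) = 1·2 = 2 ≡ 2 (mod 11).
Step 5: correct position 5: c_5 = r_5 − e = 4 − 2 ≡ 2 (mod 11). Hence c = [4, 7, 1, 10, 2].
  Check: interpolating c through the α_i gives m(x) = 9 + 8·x (degree < 2) with m(α_i) = c_i for every i, so c is indeed a codeword.


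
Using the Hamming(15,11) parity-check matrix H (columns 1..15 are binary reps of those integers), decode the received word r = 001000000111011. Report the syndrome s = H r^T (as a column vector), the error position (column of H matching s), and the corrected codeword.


s = (1, 1, 1, 1)^T, error position = 15, corrected codeword c = 001000000111010

Compute s = H r^T mod 2 one row at a time:
  s_1 = 0 + 0 + 1 + 1 + 1 + 0 + 1 + 1 = 5 ≡ 1 (mod 2).
  s_2 = 0 + 0 + 0 + 0 + 1 + 0 + 1 + 1 = 3 ≡ 1 (mod 2).
  s_3 = 0 + 1 + 0 + 0 + 1 + 1 + 1 + 1 = 5 ≡ 1 (mod 2).
  s_4 = 0 + 1 + 0 + 0 + 0 + 1 + 0 + 1 = 3 ≡ 1 (mod 2).
s = (1, 1, 1, 1)^T — this equals column 15 of H (binary 1111), so error is at position 15.
Correct: flip bit 15 of r = 001000000111011 to get c = 001000000111010.


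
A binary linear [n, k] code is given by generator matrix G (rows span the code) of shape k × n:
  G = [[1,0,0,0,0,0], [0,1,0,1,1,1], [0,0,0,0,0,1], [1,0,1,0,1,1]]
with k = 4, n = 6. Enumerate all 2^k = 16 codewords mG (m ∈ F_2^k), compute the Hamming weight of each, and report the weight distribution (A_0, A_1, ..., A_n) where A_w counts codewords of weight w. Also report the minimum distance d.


Weight distribution: A_0 = 1, A_1 = 2, A_2 = 2, A_3 = 4, A_4 = 5, A_5 = 2. Minimum distance d = 1.

Enumerate all 2^4 = 16 messages m ∈ F_2^4.
For each, compute codeword c = mG in F_2^6, then tally its weight.
  m = 0000 → c = 000000, weight = 0.
  m = 1000 → c = 100000, weight = 1.
  m = 0100 → c = 010111, weight = 4.
  m = 1100 → c = 110111, weight = 5.
  m = 0010 → c = 000001, weight = 1.
  m = 1010 → c = 100001, weight = 2.
  m = 0110 → c = 010110, weight = 3.
  m = 1110 → c = 110110, weight = 4.
  m = 0001 → c = 101011, weight = 4.
  m = 1001 → c = 001011, weight = 3.
  m = 0101 → c = 111100, weight = 4.
  m = 1101 → c = 011100, weight = 3.
  m = 0011 → c = 101010, weight = 3.
  m = 1011 → c = 001010, weight = 2.
  m = 0111 → c = 111101, weight = 5.
  m = 1111 → c = 011101, weight = 4.
Tally weights:
  weight 0: 1 codewords.
  weight 1: 2 codewords.
  weight 2: 2 codewords.
  weight 3: 4 codewords.
  weight 4: 5 codewords.
  weight 5: 2 codewords.
Minimum distance d = smallest w > 0 with A_w > 0 = 1.
Sanity: Σ A_w = 16 = 2^4 = 16 ✓.


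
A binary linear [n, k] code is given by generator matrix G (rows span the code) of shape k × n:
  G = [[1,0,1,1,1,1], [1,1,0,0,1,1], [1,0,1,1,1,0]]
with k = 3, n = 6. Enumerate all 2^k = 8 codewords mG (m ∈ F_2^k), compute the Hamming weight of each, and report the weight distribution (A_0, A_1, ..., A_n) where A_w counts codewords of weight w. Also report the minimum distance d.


Weight distribution: A_0 = 1, A_1 = 1, A_3 = 2, A_4 = 3, A_5 = 1. Minimum distance d = 1.

Enumerate all 2^3 = 8 messages m ∈ F_2^3.
For each, compute codeword c = mG in F_2^6, then tally its weight.
  m = 000 → c = 000000, weight = 0.
  m = 100 → c = 101111, weight = 5.
  m = 010 → c = 110011, weight = 4.
  m = 110 → c = 011100, weight = 3.
  m = 001 → c = 101110, weight = 4.
  m = 101 → c = 000001, weight = 1.
  m = 011 → c = 011101, weight = 4.
  m = 111 → c = 110010, weight = 3.
Tally weights:
  weight 0: 1 codewords.
  weight 1: 1 codewords.
  weight 3: 2 codewords.
  weight 4: 3 codewords.
  weight 5: 1 codewords.
Minimum distance d = smallest w > 0 with A_w > 0 = 1.
Sanity: Σ A_w = 8 = 2^3 = 8 ✓.


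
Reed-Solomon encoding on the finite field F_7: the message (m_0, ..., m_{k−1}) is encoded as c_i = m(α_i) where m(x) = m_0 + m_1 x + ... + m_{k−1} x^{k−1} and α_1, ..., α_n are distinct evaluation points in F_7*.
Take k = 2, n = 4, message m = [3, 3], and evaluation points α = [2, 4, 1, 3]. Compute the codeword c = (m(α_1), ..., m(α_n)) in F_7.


c = [2, 1, 6, 5]

Message polynomial: m(x) = 3 + 3·x (mod 7).
For each evaluation point α_i, compute m(α_i) mod 7:
  α_1 = 2: Horner steps 3 → 2, so m(2) = 2.
  α_2 = 4: Horner steps 3 → 1, so m(4) = 1.
  α_3 = 1: Horner steps 3 → 6, so m(1) = 6.
  α_4 = 3: Horner steps 3 → 5, so m(3) = 5.
Codeword c = [2, 1, 6, 5] ∈ F_7^4.


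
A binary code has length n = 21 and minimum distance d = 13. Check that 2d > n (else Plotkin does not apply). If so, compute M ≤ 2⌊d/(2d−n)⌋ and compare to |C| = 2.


Plotkin bound M ≤ 4; given |C| = 2 ≤ bound (satisfied).

Check applicability: 2d = 26, n = 21.
2d − n = 5 > 0, so Plotkin applies.
Compute d/(2d−n) = 13/5 ≈ 2.6000.
⌊d/(2d−n)⌋ = 2.
Plotkin bound: M ≤ 2·2 = 4.
Given |C| = 2, check: satisfied.
This |C| is below the Plotkin bound.


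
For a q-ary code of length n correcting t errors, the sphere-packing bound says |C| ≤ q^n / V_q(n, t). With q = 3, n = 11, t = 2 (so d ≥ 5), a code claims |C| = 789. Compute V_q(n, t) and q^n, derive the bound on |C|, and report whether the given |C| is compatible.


V_q(n, t) = 243, q^n = 177147, Hamming bound = 729, |C| = 789 > bound (violated).

Step 1: Compute V_q(n, t) = Σ_{j=0}^2 C(n, j) (q−1)^j.
  j = 0: C(11,0)·(2)^0 = 1·1 = 1.
  j = 1: C(11,1)·(2)^1 = 11·2 = 22.
  j = 2: C(11,2)·(2)^2 = 55·4 = 220.
  V_q(n, t) = 1 + 22 + 220 = 243.
Step 2: q^n = 3^11 = 177147.
Step 3: Hamming bound ⌊q^n / V_q(n,t)⌋ = ⌊177147/243⌋ = 729.
Step 4: Compare |C| = 789 to 729: violated.
The claimed |C| lies above the Hamming bound, so no 3-ary code of length 11 with d ≥ 5 can have 789 codewords.


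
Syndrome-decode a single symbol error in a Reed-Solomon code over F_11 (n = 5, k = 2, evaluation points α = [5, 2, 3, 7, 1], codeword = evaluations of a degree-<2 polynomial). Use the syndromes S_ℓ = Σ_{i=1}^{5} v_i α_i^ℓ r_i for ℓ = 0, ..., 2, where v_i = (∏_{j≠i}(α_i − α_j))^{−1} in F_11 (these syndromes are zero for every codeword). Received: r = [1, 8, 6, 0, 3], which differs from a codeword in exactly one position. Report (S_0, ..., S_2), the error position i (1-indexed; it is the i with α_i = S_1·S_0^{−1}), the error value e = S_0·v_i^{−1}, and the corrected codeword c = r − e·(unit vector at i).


S = (3, 9, 5), error at position 3, error magnitude e = 4, c = [1, 8, 2, 0, 3].

Step 1: column multipliers v_i = (∏_{j≠i}(α_i − α_j))^{−1} mod 11.
  i = 1 (α = 5): (5−2)(5−3)(5−7)(5−1) = 3·2·(−2)·4 = −48 ≡ 7, so v_1 = 7^{−1} = 8 (mod 11).
  i = 2 (α = 2): (2−5)(2−3)(2−7)(2−1) = (−3)·(−1)·(−5)·1 = −15 ≡ 7, so v_2 = 7^{−1} = 8 (mod 11).
  i = 3 (α = 3): (3−5)(3−2)(3−7)(3−1) = (−2)·1·(−4)·2 = 16 ≡ 5, so v_3 = 5^{−1} = 9 (mod 11).
  i = 4 (α = 7): (7−5)(7−2)(7−3)(7−1) = 2·5·4·6 = 240 ≡ 9, so v_4 = 9^{−1} = 5 (mod 11).
  i = 5 (α = 1): (1−5)(1−2)(1−3)(1−7) = (−4)·(−1)·(−2)·(−6) = 48 ≡ 4, so v_5 = 4^{−1} = 3 (mod 11).
  v = [8, 8, 9, 5, 3].
Step 2: syndromes of r = [1, 8, 6, 0, 3] (all sums mod 11).
  S_0 = Σ v_i r_i = 8·1 + 8·8 + 9·6 + 5·0 + 3·3 = 135 ≡ 3.
  S_1 = Σ v_i α_i r_i = 8·5·1 + 8·2·8 + 9·3·6 + 5·7·0 + 3·1·3 = 339 ≡ 9.
  α_i^2 mod 11 = [3, 4, 9, 5, 1].
  S_2 = Σ v_i α_i^2 r_i = 8·3·1 + 8·4·8 + 9·9·6 + 5·5·0 + 3·1·3 = 775 ≡ 5.
  S = (3, 9, 5) ≠ 0, so r is not a codeword (an error is present).
Step 3: locate the error. For a single error e at position i, S_ℓ = v_i·e·α_i^ℓ, so α_err = S_1/S_0.
  S_0^{−1} = 3^{−1} = 4 (mod 11), so α_err = 9·4 = 36 ≡ 3 = α_3. Error position i = 3.
  Consistency check: S_2/S_1 = 5·5 = 25 ≡ 3 = α_err ✓ (single-error assumption holds).
Step 4: error magnitude e = S_0/v_3 = S_0·∏_{j≠3}(α_3 − α_j) = 3·5 = 15 ≡ 4 (mod 11).
Step 5: correct position 3: c_3 = r_3 − e = 6 − 4 ≡ 2 (mod 11). Hence c = [1, 8, 2, 0, 3].
  Check: interpolating c through the α_i gives m(x) = 9 + 5·x (degree < 2) with m(α_i) = c_i for every i, so c is indeed a codeword.
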